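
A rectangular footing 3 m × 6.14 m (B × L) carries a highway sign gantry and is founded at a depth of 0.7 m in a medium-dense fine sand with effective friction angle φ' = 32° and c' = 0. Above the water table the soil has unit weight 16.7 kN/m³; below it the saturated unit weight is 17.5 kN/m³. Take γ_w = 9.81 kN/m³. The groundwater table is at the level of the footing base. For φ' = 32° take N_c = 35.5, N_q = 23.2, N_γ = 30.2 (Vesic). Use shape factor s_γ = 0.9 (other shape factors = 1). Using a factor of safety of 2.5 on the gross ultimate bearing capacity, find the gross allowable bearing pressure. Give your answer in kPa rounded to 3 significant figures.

Overburden at base level: q = 16.7 × 0.7 = 11.69 kPa.
Below the base the soil is submerged, so the ½γBN_γ term uses γ' = 17.5 − 9.81 = 7.69 kN/m³.
Surcharge term q·N_q = 11.69 × 23.2 = 271.21 kPa; self-weight term 0.5·γ·B·N_γ·s_γ = 0.5 × 7.69 × 3 × 30.2 × 0.9 = 313.52 kPa.
q_ult = 271.21 + 313.52 = 584.73 kPa.
q_all = 584.73 / 2.5 = 233.89 kPa.

q_all ≈ 234 kPa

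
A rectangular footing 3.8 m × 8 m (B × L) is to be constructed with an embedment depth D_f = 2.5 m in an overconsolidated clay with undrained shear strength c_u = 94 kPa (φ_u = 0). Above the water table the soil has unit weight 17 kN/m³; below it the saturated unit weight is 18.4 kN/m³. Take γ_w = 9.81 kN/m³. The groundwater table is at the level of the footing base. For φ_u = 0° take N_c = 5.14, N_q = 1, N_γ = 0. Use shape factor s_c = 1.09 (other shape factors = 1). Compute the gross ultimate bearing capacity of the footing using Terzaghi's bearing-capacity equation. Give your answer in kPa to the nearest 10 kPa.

Effective surcharge at the founding depth q = γ·D_f = 17 × 2.5 = 42.5 kPa.
q_ult = c·N_c·s_c + q·N_q
     = 94 × 5.14 × 1.09 + 42.5 × 1
     = 526.64 + 42.5 = 569.14 kPa.

q_ult ≈ 570 kPa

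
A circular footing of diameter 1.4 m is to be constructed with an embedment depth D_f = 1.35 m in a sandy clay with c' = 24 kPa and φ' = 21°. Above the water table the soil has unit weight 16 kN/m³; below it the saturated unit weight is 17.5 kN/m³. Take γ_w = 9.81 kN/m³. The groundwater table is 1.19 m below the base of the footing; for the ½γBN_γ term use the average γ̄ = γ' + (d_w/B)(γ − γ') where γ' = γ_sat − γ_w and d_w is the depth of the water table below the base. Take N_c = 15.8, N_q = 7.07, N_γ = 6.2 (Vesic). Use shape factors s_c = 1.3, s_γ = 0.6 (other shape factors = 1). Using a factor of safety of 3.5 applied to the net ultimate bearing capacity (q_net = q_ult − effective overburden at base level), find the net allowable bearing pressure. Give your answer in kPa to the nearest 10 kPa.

q_all(net) ≈ 190 kPa

Effective surcharge at the founding depth q = γ·D_f = 16 × 1.35 = 21.6 kPa.
With d_w = 1.19 m < B, γ̄ = 7.69 + (1.19/1.4) × (16 − 7.69) = 14.753 kN/m³.
q_ult = c·N_c·s_c + q·N_q + 0.5·γ·B·N_γ·s_γ
     = 24 × 15.8 × 1.3 + 21.6 × 7.07 + 0.5 × 14.753 × 1.4 × 6.2 × 0.6
     = 492.96 + 152.71 + 38.418 = 684.09 kPa.
Net ultimate: q_net = 684.09 − 21.6 = 662.49 kPa.
q_all(net) = 662.49 / 3.5 = 189.28 kPa.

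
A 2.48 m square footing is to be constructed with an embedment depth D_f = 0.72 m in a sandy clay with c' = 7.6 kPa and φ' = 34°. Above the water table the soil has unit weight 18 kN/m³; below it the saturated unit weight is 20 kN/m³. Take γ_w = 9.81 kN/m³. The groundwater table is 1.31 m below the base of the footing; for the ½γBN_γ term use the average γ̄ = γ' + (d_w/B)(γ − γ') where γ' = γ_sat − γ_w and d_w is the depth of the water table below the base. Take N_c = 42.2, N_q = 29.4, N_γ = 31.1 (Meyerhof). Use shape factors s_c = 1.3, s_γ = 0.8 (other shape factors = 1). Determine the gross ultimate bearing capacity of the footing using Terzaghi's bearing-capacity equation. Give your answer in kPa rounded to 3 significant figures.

Overburden at base level: q = 18 × 0.72 = 12.96 kPa.
The water table is 1.31 m below the base (< B = 2.48 m), so the ½γBN_γ term uses γ̄ = γ' + (d_w/B)(γ − γ') = 10.19 + (1.31/2.48)(18 − 10.19) = 14.315 kN/m³.
Cohesion term c·N_c·s_c = 7.6 × 42.2 × 1.3 = 416.94 kPa; surcharge term q·N_q = 12.96 × 29.4 = 381.02 kPa; self-weight term 0.5·γ·B·N_γ·s_γ = 0.5 × 14.315 × 2.48 × 31.1 × 0.8 = 441.65 kPa.
q_ult = 416.94 + 381.02 + 441.65 = 1239.6 kPa.

q_ult ≈ 1240 kPa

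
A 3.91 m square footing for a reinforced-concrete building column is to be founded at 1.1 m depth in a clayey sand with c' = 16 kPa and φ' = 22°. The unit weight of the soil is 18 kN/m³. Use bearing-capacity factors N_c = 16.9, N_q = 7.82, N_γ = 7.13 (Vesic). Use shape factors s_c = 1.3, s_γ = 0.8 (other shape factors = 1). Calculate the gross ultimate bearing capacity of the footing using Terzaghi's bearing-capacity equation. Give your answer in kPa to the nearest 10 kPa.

Overburden at base level: q = 18 × 1.1 = 19.8 kPa.
Cohesion term c·N_c·s_c = 16 × 16.9 × 1.3 = 351.52 kPa; surcharge term q·N_q = 19.8 × 7.82 = 154.84 kPa; self-weight term 0.5·γ·B·N_γ·s_γ = 0.5 × 18 × 3.91 × 7.13 × 0.8 = 200.72 kPa.
q_ult = 351.52 + 154.84 + 200.72 = 707.08 kPa.

q_ult ≈ 710 kPa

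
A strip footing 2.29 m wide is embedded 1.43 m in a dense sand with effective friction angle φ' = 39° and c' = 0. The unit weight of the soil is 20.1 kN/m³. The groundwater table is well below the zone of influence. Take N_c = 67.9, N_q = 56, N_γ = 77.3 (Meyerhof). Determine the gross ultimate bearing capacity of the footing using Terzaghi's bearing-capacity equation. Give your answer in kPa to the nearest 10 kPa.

Overburden at base level: q = 20.1 × 1.43 = 28.743 kPa.
Surcharge term q·N_q = 28.743 × 56 = 1609.6 kPa; self-weight term 0.5·γ·B·N_γ = 0.5 × 20.1 × 2.29 × 77.3 = 1779 kPa.
q_ult = 1609.6 + 1779 = 3388.6 kPa.

q_ult ≈ 3390 kPa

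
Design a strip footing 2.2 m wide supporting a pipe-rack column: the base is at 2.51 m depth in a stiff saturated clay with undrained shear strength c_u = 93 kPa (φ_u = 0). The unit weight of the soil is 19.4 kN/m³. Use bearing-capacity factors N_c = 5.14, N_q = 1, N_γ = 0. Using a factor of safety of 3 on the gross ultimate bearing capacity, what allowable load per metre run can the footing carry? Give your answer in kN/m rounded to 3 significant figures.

Overburden at base level: q = 19.4 × 2.51 = 48.694 kPa.
Cohesion term c·N_c = 93 × 5.14 = 478.02 kPa; surcharge term q·N_q = 48.694 × 1 = 48.694 kPa.
q_ult = 478.02 + 48.694 = 526.71 kPa.
Gross allowable pressure q_all = 526.71 / 3 = 175.57 kPa.
Allowable wall load = q_all × B = 175.57 × 2.2 = 386.26 kN per metre run.

≈ 386 kN/m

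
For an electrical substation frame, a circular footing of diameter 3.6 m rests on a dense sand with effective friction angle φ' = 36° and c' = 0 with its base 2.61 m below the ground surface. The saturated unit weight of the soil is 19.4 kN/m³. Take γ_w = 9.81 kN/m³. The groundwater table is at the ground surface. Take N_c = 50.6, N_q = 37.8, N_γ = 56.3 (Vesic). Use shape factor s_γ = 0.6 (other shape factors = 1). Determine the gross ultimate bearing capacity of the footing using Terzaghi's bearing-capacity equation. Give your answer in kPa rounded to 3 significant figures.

Water table at ground surface, so effective unit weight γ' = 19.4 − 9.81 = 9.59 kN/m³ is used throughout; overburden q = 9.59 × 2.61 = 25.03 kPa; the same γ' applies in the ½γBN_γ term.
Surcharge term q·N_q = 25.03 × 37.8 = 946.13 kPa; self-weight term 0.5·γ·B·N_γ·s_γ = 0.5 × 9.59 × 3.6 × 56.3 × 0.6 = 583.11 kPa.
q_ult = 946.13 + 583.11 = 1529.2 kPa.

q_ult ≈ 1530 kPa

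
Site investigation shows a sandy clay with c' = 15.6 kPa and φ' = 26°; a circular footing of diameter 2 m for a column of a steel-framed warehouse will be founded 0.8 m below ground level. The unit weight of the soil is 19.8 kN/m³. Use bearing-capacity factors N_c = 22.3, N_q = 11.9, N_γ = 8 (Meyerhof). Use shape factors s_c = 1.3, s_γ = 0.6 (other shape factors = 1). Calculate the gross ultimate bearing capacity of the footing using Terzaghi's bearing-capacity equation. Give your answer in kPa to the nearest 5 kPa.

q = γ·D_f = 19.8 × 0.8 = 15.84 kPa.
c·N_c·s_c = 15.6 × 22.3 × 1.3 = 452.24 kPa
q·N_q = 15.84 × 11.9 = 188.5 kPa
0.5·γ·B·N_γ·s_γ = 0.5 × 19.8 × 2 × 8 × 0.6 = 95.04 kPa
q_ult = 452.24 + 188.5 + 95.04 = 735.78 kPa.

q_ult ≈ 735 kPa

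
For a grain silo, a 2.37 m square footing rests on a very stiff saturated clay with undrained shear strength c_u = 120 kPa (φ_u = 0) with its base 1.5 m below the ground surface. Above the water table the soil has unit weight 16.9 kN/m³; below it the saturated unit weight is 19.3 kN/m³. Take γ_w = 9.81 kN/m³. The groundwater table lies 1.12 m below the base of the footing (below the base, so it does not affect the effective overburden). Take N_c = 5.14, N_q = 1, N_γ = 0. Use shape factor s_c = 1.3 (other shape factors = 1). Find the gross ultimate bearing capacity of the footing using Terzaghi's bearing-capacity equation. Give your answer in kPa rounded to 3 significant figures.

q = γ·D_f = 16.9 × 1.5 = 25.35 kPa.
c·N_c·s_c = 120 × 5.14 × 1.3 = 801.84 kPa
q·N_q = 25.35 × 1 = 25.35 kPa
q_ult = 801.84 + 25.35 = 827.19 kPa.

q_ult ≈ 827 kPa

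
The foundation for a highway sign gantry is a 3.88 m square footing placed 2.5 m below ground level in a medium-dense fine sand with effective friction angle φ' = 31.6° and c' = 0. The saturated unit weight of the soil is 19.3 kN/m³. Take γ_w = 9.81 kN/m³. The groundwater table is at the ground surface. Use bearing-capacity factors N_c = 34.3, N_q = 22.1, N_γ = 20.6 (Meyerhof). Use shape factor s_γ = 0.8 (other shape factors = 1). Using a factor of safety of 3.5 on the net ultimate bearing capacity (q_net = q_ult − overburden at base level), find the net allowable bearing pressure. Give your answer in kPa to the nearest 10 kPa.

Water table at ground surface, so effective unit weight γ' = 19.3 − 9.81 = 9.49 kN/m³ is used throughout; overburden q = 9.49 × 2.5 = 23.725 kPa; the same γ' applies in the ½γBN_γ term.
Surcharge term q·N_q = 23.725 × 22.1 = 524.32 kPa; self-weight term 0.5·γ·B·N_γ·s_γ = 0.5 × 9.49 × 3.88 × 20.6 × 0.8 = 303.41 kPa.
q_ult = 524.32 + 303.41 = 827.73 kPa.
q_net = 827.73 − 23.725 = 804 kPa.
q_all(net) = 804 / 3.5 = 229.72 kPa.

q_all(net) ≈ 230 kPa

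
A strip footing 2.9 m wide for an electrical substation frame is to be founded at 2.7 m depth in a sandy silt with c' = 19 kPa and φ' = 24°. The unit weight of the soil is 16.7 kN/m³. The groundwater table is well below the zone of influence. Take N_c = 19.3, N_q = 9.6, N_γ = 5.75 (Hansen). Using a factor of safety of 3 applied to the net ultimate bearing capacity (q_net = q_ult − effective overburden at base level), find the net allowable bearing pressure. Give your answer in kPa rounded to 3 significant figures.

Overburden at base level: q = 16.7 × 2.7 = 45.09 kPa.
Cohesion term c·N_c = 19 × 19.3 = 366.7 kPa; surcharge term q·N_q = 45.09 × 9.6 = 432.86 kPa; self-weight term 0.5·γ·B·N_γ = 0.5 × 16.7 × 2.9 × 5.75 = 139.24 kPa.
q_ult = 366.7 + 432.86 + 139.24 = 938.8 kPa.
Net ultimate: q_net = 938.8 − 45.09 = 893.71 kPa.
q_all(net) = 893.71 / 3 = 297.9 kPa.

q_all(net) ≈ 298 kPa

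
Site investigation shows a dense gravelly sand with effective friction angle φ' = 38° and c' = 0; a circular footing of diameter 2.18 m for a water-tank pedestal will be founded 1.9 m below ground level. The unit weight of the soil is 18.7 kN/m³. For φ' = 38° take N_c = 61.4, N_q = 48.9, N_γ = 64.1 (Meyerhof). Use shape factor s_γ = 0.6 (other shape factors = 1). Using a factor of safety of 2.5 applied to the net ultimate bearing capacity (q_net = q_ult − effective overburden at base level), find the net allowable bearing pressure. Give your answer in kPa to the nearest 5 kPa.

Effective surcharge at the founding depth q = γ·D_f = 18.7 × 1.9 = 35.53 kPa.
q_ult = q·N_q + 0.5·γ·B·N_γ·s_γ
     = 35.53 × 48.9 + 0.5 × 18.7 × 2.18 × 64.1 × 0.6
     = 1737.4 + 783.93 = 2521.3 kPa.
Net ultimate: q_net = 2521.3 − 35.53 = 2485.8 kPa.
q_all(net) = 2485.8 / 2.5 = 994.33 kPa.

q_all(net) ≈ 995 kPa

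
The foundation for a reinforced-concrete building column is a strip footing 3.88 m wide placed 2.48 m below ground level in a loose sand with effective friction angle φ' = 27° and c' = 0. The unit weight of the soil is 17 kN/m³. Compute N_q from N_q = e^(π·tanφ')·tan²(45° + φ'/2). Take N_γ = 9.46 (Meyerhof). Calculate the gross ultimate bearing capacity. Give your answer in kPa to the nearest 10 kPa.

q_ult ≈ 870 kPa

tan27° = 0.5095, so N_q = e^(π×0.5095)·tan²(58.5°) = 4.957 × 2.663 = 13.2.
q = γ·D_f = 17 × 2.48 = 42.16 kPa.
q·N_q = 42.16 × 13.199 = 556.48 kPa
0.5·γ·B·N_γ = 0.5 × 17 × 3.88 × 9.46 = 311.99 kPa
q_ult = 556.48 + 311.99 = 868.47 kPa.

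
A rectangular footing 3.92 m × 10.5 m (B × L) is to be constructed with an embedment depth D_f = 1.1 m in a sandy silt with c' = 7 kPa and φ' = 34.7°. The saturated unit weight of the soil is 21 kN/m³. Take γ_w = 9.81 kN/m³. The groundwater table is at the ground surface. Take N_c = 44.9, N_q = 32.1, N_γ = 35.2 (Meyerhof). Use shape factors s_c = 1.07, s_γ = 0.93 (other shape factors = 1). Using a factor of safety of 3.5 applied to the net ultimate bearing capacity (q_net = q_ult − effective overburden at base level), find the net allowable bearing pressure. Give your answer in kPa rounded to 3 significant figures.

q_all(net) ≈ 411 kPa

With the water table at the surface the whole profile is submerged: γ' = 21 − 9.81 = 11.19 kN/m³, so q = γ'·D_f = 12.309 kPa; the same γ' applies in the ½γBN_γ term.
q_ult = c·N_c·s_c + q·N_q + 0.5·γ·B·N_γ·s_γ
     = 7 × 44.9 × 1.07 + 12.309 × 32.1 + 0.5 × 11.19 × 3.92 × 35.2 × 0.93
     = 336.3 + 395.12 + 717.98 = 1449.4 kPa.
Net ultimate: q_net = 1449.4 − 12.309 = 1437.1 kPa.
q_all(net) = 1437.1 / 3.5 = 410.6 kPa.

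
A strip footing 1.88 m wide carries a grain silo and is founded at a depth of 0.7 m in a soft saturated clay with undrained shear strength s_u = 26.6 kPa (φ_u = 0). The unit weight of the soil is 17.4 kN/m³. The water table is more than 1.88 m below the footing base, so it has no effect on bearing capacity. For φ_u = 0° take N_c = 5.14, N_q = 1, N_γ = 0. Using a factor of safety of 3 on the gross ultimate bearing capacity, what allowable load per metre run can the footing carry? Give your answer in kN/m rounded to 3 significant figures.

≈ 93.3 kN/m

Effective surcharge at the founding depth q = γ·D_f = 17.4 × 0.7 = 12.18 kPa.
q_ult = c·N_c + q·N_q
     = 26.6 × 5.14 + 12.18 × 1
     = 136.72 + 12.18 = 148.9 kPa.
Gross allowable pressure q_all = 148.9 / 3 = 49.635 kPa.
Allowable wall load = q_all × B = 49.635 × 1.88 = 93.313 kN per metre run.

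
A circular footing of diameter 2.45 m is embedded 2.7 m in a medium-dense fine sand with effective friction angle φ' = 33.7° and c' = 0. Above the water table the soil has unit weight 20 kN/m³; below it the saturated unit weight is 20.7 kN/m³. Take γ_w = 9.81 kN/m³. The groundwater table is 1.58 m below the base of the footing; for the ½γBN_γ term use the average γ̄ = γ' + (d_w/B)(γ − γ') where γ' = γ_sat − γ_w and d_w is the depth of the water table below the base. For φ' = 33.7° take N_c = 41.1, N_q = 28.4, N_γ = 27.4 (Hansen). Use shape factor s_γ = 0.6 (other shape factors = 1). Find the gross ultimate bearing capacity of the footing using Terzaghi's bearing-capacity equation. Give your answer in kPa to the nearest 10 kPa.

q = γ·D_f = 20 × 2.7 = 54 kPa.
γ' = 10.89 kN/m³; averaging over the depth B below the base, γ̄ = γ' + (d_w/B)(γ − γ') = 16.765 kN/m³.
q·N_q = 54 × 28.4 = 1533.6 kPa
0.5·γ·B·N_γ·s_γ = 0.5 × 16.765 × 2.45 × 27.4 × 0.6 = 337.63 kPa
q_ult = 1533.6 + 337.63 = 1871.2 kPa.

q_ult ≈ 1870 kPa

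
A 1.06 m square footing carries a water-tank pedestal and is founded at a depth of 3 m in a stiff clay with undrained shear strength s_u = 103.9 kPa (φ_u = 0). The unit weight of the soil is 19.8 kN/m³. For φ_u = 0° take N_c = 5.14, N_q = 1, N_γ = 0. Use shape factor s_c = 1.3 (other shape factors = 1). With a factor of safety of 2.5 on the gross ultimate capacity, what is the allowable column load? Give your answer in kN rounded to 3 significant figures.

P_all ≈ 339 kN

q = γ·D_f = 19.8 × 3 = 59.4 kPa.
c·N_c·s_c = 103.9 × 5.14 × 1.3 = 694.26 kPa
q·N_q = 59.4 × 1 = 59.4 kPa
q_ult = 694.26 + 59.4 = 753.66 kPa.
Gross allowable pressure q_all = 753.66 / 2.5 = 301.46 kPa.
Footing area = 1.1236 m², so allowable column load = 301.46 × 1.1236 = 338.72 kN.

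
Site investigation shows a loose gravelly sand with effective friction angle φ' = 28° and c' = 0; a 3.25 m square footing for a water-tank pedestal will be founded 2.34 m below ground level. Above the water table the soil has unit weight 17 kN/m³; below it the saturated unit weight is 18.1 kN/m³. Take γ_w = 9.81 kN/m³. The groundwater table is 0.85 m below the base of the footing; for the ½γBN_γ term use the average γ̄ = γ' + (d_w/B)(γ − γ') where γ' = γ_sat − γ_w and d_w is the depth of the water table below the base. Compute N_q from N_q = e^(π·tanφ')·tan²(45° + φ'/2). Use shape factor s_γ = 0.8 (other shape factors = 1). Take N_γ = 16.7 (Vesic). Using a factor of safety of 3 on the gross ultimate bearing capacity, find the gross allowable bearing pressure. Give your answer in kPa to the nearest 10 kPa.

N_q = e^(π·tan28°)·tan²(59°) = 14.72.
Effective surcharge at the founding depth q = γ·D_f = 17 × 2.34 = 39.78 kPa.
With d_w = 0.85 m < B, γ̄ = 8.29 + (0.85/3.25) × (17 − 8.29) = 10.568 kN/m³.
q_ult = q·N_q + 0.5·γ·B·N_γ·s_γ
     = 39.78 × 14.72 + 0.5 × 10.568 × 3.25 × 16.7 × 0.8
     = 585.56 + 229.43 = 814.99 kPa.
q_all = 814.99 / 3 = 271.66 kPa.

q_all ≈ 270 kPa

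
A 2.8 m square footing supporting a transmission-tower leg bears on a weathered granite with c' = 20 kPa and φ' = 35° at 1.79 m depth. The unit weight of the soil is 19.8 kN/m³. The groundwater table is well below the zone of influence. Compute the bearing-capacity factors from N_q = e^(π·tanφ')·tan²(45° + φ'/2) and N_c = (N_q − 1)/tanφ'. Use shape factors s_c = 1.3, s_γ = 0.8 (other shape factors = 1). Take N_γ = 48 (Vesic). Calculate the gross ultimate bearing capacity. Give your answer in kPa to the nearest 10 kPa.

tan35° = 0.7002, so N_q = e^(π×0.7002)·tan²(62.5°) = 9.023 × 3.69 = 33.3.
N_c = (33.3 − 1)/tan35° = 46.12.
q = γ·D_f = 19.8 × 1.79 = 35.442 kPa.
c·N_c·s_c = 20 × 46.124 × 1.3 = 1199.2 kPa
q·N_q = 35.442 × 33.296 = 1180.1 kPa
0.5·γ·B·N_γ·s_γ = 0.5 × 19.8 × 2.8 × 48 × 0.8 = 1064.4 kPa
q_ult = 1199.2 + 1180.1 + 1064.4 = 3443.7 kPa.

q_ult ≈ 3440 kPa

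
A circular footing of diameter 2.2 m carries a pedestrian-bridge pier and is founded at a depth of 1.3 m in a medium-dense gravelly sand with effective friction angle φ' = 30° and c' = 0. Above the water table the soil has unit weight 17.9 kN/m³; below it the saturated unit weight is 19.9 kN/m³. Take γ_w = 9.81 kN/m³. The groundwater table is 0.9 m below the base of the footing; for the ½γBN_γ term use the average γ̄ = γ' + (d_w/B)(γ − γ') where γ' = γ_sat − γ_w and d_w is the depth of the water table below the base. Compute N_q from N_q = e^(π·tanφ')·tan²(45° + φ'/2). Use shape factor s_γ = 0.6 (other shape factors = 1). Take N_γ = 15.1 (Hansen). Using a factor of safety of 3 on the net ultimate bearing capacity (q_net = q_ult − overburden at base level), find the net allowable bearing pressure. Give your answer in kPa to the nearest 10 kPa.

q_all(net) ≈ 180 kPa

N_q = e^(π·tan30°)·tan²(60°) = 18.4.
q = γ·D_f = 17.9 × 1.3 = 23.27 kPa.
γ' = 10.09 kN/m³; averaging over the depth B below the base, γ̄ = γ' + (d_w/B)(γ − γ') = 13.285 kN/m³.
q·N_q = 23.27 × 18.401 = 428.19 kPa
0.5·γ·B·N_γ·s_γ = 0.5 × 13.285 × 2.2 × 15.1 × 0.6 = 132.4 kPa
q_ult = 428.19 + 132.4 = 560.59 kPa.
q_net = 560.59 − 23.27 = 537.32 kPa.
q_all(net) = 537.32 / 3 = 179.11 kPa.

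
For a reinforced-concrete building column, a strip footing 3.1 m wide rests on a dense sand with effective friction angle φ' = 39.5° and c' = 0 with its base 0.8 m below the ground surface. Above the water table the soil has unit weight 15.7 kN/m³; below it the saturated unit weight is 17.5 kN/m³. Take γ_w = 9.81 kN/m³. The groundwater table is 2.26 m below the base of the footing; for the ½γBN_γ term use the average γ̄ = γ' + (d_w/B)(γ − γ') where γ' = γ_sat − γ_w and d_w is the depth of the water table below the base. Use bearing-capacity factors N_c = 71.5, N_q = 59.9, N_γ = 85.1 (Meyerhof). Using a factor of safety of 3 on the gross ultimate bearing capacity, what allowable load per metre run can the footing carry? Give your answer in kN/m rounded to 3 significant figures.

≈ 2620 kN/m

q = γ·D_f = 15.7 × 0.8 = 12.56 kPa.
γ' = 7.69 kN/m³; averaging over the depth B below the base, γ̄ = γ' + (d_w/B)(γ − γ') = 13.53 kN/m³.
q·N_q = 12.56 × 59.9 = 752.34 kPa
0.5·γ·B·N_γ = 0.5 × 13.53 × 3.1 × 85.1 = 1784.6 kPa
q_ult = 752.34 + 1784.6 = 2537 kPa.
Gross allowable pressure q_all = 2537 / 3 = 845.65 kPa.
Allowable wall load = q_all × B = 845.65 × 3.1 = 2621.5 kN per metre run.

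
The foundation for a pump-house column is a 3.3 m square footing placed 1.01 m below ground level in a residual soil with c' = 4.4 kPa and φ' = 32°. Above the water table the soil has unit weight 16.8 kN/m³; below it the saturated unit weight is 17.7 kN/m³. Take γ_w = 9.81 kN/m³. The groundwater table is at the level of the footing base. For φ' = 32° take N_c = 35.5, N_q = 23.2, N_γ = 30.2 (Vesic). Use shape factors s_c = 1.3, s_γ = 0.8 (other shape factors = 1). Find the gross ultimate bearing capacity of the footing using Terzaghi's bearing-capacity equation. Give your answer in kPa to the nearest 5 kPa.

Effective surcharge at the founding depth q = γ·D_f = 16.8 × 1.01 = 16.968 kPa.
The water table coincides with the base, so in the self-weight term γ → γ' = 7.89 kN/m³.
q_ult = c·N_c·s_c + q·N_q + 0.5·γ·B·N_γ·s_γ
     = 4.4 × 35.5 × 1.3 + 16.968 × 23.2 + 0.5 × 7.89 × 3.3 × 30.2 × 0.8
     = 203.06 + 393.66 + 314.53 = 911.24 kPa.

q_ult ≈ 910 kPa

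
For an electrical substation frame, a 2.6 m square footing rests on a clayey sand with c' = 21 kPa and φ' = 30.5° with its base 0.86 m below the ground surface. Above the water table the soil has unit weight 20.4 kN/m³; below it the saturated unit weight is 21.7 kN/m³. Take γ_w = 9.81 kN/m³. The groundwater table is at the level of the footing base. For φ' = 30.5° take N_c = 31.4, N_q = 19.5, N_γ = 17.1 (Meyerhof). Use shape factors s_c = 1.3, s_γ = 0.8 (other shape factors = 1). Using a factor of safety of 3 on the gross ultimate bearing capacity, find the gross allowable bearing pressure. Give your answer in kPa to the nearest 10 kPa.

q_all ≈ 470 kPa

q = γ·D_f = 20.4 × 0.86 = 17.544 kPa.
For the ½γBN_γ term take γ' = 21.7 − 9.81 = 11.89 kN/m³ (soil below base is submerged).
c·N_c·s_c = 21 × 31.4 × 1.3 = 857.22 kPa
q·N_q = 17.544 × 19.5 = 342.11 kPa
0.5·γ·B·N_γ·s_γ = 0.5 × 11.89 × 2.6 × 17.1 × 0.8 = 211.45 kPa
q_ult = 857.22 + 342.11 + 211.45 = 1410.8 kPa.
q_all = 1410.8 / 3 = 470.26 kPa.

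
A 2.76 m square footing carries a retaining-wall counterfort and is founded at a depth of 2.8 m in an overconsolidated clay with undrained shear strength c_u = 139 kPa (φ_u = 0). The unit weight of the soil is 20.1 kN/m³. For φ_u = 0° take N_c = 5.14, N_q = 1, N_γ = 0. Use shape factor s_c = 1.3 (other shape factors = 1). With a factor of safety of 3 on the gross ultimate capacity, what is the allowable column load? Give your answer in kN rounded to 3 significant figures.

q = γ·D_f = 20.1 × 2.8 = 56.28 kPa.
c·N_c·s_c = 139 × 5.14 × 1.3 = 928.8 kPa
q·N_q = 56.28 × 1 = 56.28 kPa
q_ult = 928.8 + 56.28 = 985.08 kPa.
Gross allowable pressure q_all = 985.08 / 3 = 328.36 kPa.
Footing area = 7.6176 m², so allowable column load = 328.36 × 7.6176 = 2501.3 kN.

P_all ≈ 2500 kN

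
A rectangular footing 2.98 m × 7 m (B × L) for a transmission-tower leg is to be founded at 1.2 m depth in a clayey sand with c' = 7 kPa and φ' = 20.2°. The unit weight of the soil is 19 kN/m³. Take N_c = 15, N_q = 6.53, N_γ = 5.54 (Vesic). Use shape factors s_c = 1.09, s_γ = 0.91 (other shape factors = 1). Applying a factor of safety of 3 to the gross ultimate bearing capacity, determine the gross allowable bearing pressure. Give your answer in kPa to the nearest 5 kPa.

q_all ≈ 135 kPa

Effective surcharge at the founding depth q = γ·D_f = 19 × 1.2 = 22.8 kPa.
q_ult = c·N_c·s_c + q·N_q + 0.5·γ·B·N_γ·s_γ
     = 7 × 15 × 1.09 + 22.8 × 6.53 + 0.5 × 19 × 2.98 × 5.54 × 0.91
     = 114.45 + 148.88 + 142.72 = 406.06 kPa.
q_all = q_ult / FS = 406.06 / 3 = 135.35 kPa.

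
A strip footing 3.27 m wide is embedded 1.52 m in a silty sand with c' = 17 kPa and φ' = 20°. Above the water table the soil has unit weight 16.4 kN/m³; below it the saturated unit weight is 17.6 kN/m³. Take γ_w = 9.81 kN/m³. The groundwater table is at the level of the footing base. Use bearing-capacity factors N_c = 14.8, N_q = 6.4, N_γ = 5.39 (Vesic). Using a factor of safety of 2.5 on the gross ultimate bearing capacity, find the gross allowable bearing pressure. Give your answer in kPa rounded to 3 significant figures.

q_all ≈ 192 kPa

q = γ·D_f = 16.4 × 1.52 = 24.928 kPa.
For the ½γBN_γ term take γ' = 17.6 − 9.81 = 7.79 kN/m³ (soil below base is submerged).
c·N_c = 17 × 14.8 = 251.6 kPa
q·N_q = 24.928 × 6.4 = 159.54 kPa
0.5·γ·B·N_γ = 0.5 × 7.79 × 3.27 × 5.39 = 68.651 kPa
q_ult = 251.6 + 159.54 + 68.651 = 479.79 kPa.
q_all = 479.79 / 2.5 = 191.92 kPa.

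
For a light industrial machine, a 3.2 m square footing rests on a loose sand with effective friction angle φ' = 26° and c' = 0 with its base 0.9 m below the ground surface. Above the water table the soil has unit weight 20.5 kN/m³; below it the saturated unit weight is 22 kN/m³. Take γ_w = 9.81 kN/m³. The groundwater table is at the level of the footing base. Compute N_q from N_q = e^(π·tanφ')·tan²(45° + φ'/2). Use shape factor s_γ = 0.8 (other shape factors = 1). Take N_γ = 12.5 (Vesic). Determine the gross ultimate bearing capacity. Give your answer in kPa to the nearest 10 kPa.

tan26° = 0.4877, so N_q = e^(π×0.4877)·tan²(58°) = 4.629 × 2.561 = 11.85.
Overburden at base level: q = 20.5 × 0.9 = 18.45 kPa.
Below the base the soil is submerged, so the ½γBN_γ term uses γ' = 22 − 9.81 = 12.19 kN/m³.
Surcharge term q·N_q = 18.45 × 11.854 = 218.71 kPa; self-weight term 0.5·γ·B·N_γ·s_γ = 0.5 × 12.19 × 3.2 × 12.5 × 0.8 = 195.04 kPa.
q_ult = 218.71 + 195.04 = 413.75 kPa.

q_ult ≈ 410 kPa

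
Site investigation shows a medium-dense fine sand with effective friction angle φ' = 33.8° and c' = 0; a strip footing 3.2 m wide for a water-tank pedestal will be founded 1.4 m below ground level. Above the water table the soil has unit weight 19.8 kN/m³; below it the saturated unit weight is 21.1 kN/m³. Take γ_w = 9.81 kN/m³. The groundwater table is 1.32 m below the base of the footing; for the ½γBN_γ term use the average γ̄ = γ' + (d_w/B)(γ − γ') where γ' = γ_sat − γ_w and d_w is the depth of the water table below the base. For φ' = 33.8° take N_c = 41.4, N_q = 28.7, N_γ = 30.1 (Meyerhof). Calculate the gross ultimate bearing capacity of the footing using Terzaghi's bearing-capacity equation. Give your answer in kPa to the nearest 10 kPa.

q_ult ≈ 1510 kPa

Overburden at base level: q = 19.8 × 1.4 = 27.72 kPa.
The water table is 1.32 m below the base (< B = 3.2 m), so the ½γBN_γ term uses γ̄ = γ' + (d_w/B)(γ − γ') = 11.29 + (1.32/3.2)(19.8 − 11.29) = 14.8 kN/m³.
Surcharge term q·N_q = 27.72 × 28.7 = 795.56 kPa; self-weight term 0.5·γ·B·N_γ = 0.5 × 14.8 × 3.2 × 30.1 = 712.79 kPa.
q_ult = 795.56 + 712.79 = 1508.4 kPa.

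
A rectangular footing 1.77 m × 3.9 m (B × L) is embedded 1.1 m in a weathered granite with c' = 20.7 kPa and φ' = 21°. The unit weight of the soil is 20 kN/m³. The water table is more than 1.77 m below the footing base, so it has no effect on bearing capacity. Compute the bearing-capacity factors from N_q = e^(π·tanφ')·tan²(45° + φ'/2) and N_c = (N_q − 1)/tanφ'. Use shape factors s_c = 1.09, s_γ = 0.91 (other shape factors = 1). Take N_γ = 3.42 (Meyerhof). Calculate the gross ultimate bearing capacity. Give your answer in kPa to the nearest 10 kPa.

q_ult ≈ 570 kPa

tan21° = 0.3839, so N_q = e^(π×0.3839)·tan²(55.5°) = 3.34 × 2.117 = 7.07.
N_c = (7.07 − 1)/tan21° = 15.81.
Effective surcharge at the founding depth q = γ·D_f = 20 × 1.1 = 22 kPa.
q_ult = c·N_c·s_c + q·N_q + 0.5·γ·B·N_γ·s_γ
     = 20.7 × 15.815 × 1.09 + 22 × 7.0708 + 0.5 × 20 × 1.77 × 3.42 × 0.91
     = 356.83 + 155.56 + 55.086 = 567.47 kPa.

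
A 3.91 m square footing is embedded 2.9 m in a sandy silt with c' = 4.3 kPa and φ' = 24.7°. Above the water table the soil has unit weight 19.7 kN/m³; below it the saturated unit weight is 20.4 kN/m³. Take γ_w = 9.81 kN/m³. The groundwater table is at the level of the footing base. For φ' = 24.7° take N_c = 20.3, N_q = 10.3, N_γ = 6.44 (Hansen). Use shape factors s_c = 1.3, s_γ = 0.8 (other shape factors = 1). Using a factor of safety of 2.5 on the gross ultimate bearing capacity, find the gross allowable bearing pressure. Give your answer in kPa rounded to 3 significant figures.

q_all ≈ 323 kPa

Overburden at base level: q = 19.7 × 2.9 = 57.13 kPa.
Below the base the soil is submerged, so the ½γBN_γ term uses γ' = 20.4 − 9.81 = 10.59 kN/m³.
Cohesion term c·N_c·s_c = 4.3 × 20.3 × 1.3 = 113.48 kPa; surcharge term q·N_q = 57.13 × 10.3 = 588.44 kPa; self-weight term 0.5·γ·B·N_γ·s_γ = 0.5 × 10.59 × 3.91 × 6.44 × 0.8 = 106.66 kPa.
q_ult = 113.48 + 588.44 + 106.66 = 808.58 kPa.
q_all = 808.58 / 2.5 = 323.43 kPa.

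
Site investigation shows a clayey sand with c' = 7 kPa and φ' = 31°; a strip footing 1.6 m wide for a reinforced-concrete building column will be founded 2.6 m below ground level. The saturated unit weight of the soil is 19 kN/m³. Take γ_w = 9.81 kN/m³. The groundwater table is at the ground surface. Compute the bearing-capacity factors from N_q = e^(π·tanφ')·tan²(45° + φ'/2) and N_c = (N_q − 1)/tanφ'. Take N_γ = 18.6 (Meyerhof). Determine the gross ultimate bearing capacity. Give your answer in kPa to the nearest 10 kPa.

tan31° = 0.6009, so N_q = e^(π×0.6009)·tan²(60.5°) = 6.604 × 3.124 = 20.63.
N_c = (20.63 − 1)/tan31° = 32.67.
Water table at ground surface, so effective unit weight γ' = 19 − 9.81 = 9.19 kN/m³ is used throughout; overburden q = 9.19 × 2.6 = 23.894 kPa; the same γ' applies in the ½γBN_γ term.
Cohesion term c·N_c = 7 × 32.671 = 228.7 kPa; surcharge term q·N_q = 23.894 × 20.631 = 492.95 kPa; self-weight term 0.5·γ·B·N_γ = 0.5 × 9.19 × 1.6 × 18.6 = 136.75 kPa.
q_ult = 228.7 + 492.95 + 136.75 = 858.4 kPa.

q_ult ≈ 860 kPa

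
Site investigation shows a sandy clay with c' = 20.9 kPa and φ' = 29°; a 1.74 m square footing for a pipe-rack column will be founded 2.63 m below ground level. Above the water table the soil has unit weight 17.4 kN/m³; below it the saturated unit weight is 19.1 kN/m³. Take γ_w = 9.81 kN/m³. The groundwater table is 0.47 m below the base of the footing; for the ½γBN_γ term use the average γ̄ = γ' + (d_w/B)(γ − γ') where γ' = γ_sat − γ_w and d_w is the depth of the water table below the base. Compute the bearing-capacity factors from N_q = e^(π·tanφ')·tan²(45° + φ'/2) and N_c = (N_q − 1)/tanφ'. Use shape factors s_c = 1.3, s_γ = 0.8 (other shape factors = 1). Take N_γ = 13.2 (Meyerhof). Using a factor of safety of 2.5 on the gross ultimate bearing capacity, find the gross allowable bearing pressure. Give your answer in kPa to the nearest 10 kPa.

q_all ≈ 650 kPa

N_q = e^(π·tan29°)·tan²(59.5°) = 16.44; N_c = (N_q − 1)/tanφ' = 27.86.
q = γ·D_f = 17.4 × 2.63 = 45.762 kPa.
γ' = 9.29 kN/m³; averaging over the depth B below the base, γ̄ = γ' + (d_w/B)(γ − γ') = 11.481 kN/m³.
c·N_c·s_c = 20.9 × 27.86 × 1.3 = 756.97 kPa
q·N_q = 45.762 × 16.443 = 752.48 kPa
0.5·γ·B·N_γ·s_γ = 0.5 × 11.481 × 1.74 × 13.2 × 0.8 = 105.47 kPa
q_ult = 756.97 + 752.48 + 105.47 = 1614.9 kPa.
q_all = 1614.9 / 2.5 = 645.97 kPa.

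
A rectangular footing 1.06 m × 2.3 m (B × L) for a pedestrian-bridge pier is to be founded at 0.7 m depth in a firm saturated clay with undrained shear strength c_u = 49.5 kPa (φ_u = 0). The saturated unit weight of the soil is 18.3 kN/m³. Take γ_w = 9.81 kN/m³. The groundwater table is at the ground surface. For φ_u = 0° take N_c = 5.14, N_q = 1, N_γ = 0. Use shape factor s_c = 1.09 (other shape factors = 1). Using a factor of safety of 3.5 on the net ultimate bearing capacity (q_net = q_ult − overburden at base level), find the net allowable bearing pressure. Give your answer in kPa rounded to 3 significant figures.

q_all(net) ≈ 79.2 kPa

Water table at ground surface, so effective unit weight γ' = 18.3 − 9.81 = 8.49 kN/m³ is used throughout; overburden q = 8.49 × 0.7 = 5.943 kPa.
Cohesion term c·N_c·s_c = 49.5 × 5.14 × 1.09 = 277.33 kPa; surcharge term q·N_q = 5.943 × 1 = 5.943 kPa.
q_ult = 277.33 + 5.943 = 283.27 kPa.
q_net = 283.27 − 5.943 = 277.33 kPa.
q_all(net) = 277.33 / 3.5 = 79.237 kPa.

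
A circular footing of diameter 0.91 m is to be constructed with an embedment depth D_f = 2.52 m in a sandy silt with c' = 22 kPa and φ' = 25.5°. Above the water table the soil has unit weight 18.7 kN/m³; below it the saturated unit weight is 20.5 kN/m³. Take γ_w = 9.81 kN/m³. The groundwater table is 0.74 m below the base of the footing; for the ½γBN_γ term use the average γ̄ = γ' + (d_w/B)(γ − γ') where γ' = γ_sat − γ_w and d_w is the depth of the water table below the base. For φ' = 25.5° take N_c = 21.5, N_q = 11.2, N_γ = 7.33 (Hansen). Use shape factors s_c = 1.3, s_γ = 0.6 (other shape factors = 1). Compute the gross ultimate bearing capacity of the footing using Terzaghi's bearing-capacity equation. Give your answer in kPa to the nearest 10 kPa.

q_ult ≈ 1180 kPa

Effective surcharge at the founding depth q = γ·D_f = 18.7 × 2.52 = 47.124 kPa.
With d_w = 0.74 m < B, γ̄ = 10.69 + (0.74/0.91) × (18.7 − 10.69) = 17.204 kN/m³.
q_ult = c·N_c·s_c + q·N_q + 0.5·γ·B·N_γ·s_γ
     = 22 × 21.5 × 1.3 + 47.124 × 11.2 + 0.5 × 17.204 × 0.91 × 7.33 × 0.6
     = 614.9 + 527.79 + 34.426 = 1177.1 kPa.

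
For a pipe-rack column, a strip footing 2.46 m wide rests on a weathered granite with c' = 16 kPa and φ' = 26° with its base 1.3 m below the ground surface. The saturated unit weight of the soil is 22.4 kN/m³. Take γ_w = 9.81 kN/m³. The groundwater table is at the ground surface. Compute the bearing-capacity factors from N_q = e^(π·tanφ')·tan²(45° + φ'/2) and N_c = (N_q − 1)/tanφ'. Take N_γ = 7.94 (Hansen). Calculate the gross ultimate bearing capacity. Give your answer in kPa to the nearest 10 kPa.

q_ult ≈ 670 kPa

tan26° = 0.4877, so N_q = e^(π×0.4877)·tan²(58°) = 4.629 × 2.561 = 11.85.
N_c = (11.85 − 1)/tan26° = 22.25.
With the water table at the surface the whole profile is submerged: γ' = 22.4 − 9.81 = 12.59 kN/m³, so q = γ'·D_f = 16.367 kPa; the same γ' applies in the ½γBN_γ term.
q_ult = c·N_c + q·N_q + 0.5·γ·B·N_γ
     = 16 × 22.254 + 16.367 × 11.854 + 0.5 × 12.59 × 2.46 × 7.94
     = 356.07 + 194.02 + 122.96 = 673.04 kPa.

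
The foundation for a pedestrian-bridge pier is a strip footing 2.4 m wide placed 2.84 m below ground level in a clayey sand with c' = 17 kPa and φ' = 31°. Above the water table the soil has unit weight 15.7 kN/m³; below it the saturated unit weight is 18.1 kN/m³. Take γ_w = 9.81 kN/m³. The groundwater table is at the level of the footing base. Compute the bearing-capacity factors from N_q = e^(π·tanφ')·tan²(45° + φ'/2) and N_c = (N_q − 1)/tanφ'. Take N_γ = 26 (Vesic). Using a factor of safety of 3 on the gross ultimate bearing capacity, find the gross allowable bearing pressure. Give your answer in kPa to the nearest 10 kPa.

N_q = e^(π·tan31°)·tan²(60.5°) = 20.63; N_c = (N_q − 1)/tanφ' = 32.67.
Overburden at base level: q = 15.7 × 2.84 = 44.588 kPa.
Below the base the soil is submerged, so the ½γBN_γ term uses γ' = 18.1 − 9.81 = 8.29 kN/m³.
Cohesion term c·N_c = 17 × 32.671 = 555.41 kPa; surcharge term q·N_q = 44.588 × 20.631 = 919.89 kPa; self-weight term 0.5·γ·B·N_γ = 0.5 × 8.29 × 2.4 × 26 = 258.65 kPa.
q_ult = 555.41 + 919.89 + 258.65 = 1733.9 kPa.
q_all = 1733.9 / 3 = 577.98 kPa.

q_all ≈ 580 kPa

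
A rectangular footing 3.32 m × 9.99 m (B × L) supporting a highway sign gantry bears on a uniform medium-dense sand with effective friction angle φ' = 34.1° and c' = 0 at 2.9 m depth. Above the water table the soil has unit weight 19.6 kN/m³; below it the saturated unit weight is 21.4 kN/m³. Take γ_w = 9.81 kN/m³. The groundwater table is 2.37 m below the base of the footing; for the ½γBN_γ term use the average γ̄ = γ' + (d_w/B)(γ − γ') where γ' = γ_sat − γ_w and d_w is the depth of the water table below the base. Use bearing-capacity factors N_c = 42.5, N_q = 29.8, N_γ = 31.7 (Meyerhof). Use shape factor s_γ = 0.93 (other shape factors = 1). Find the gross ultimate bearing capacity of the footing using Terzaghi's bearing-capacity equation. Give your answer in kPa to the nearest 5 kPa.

q_ult ≈ 2540 kPa

q = γ·D_f = 19.6 × 2.9 = 56.84 kPa.
γ' = 11.59 kN/m³; averaging over the depth B below the base, γ̄ = γ' + (d_w/B)(γ − γ') = 17.308 kN/m³.
q·N_q = 56.84 × 29.8 = 1693.8 kPa
0.5·γ·B·N_γ·s_γ = 0.5 × 17.308 × 3.32 × 31.7 × 0.93 = 847.03 kPa
q_ult = 1693.8 + 847.03 = 2540.9 kPa.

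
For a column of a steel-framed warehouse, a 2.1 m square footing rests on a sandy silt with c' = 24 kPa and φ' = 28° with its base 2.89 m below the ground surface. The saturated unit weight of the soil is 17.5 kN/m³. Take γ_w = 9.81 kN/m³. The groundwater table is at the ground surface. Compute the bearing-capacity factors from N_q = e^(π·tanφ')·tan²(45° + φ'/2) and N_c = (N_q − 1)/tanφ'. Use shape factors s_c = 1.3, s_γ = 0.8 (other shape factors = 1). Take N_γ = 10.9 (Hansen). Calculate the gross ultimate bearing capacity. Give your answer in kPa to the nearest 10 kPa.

q_ult ≈ 1200 kPa

tan28° = 0.5317, so N_q = e^(π×0.5317)·tan²(59°) = 5.314 × 2.77 = 14.72.
N_c = (14.72 − 1)/tan28° = 25.8.
Water table at ground surface, so effective unit weight γ' = 17.5 − 9.81 = 7.69 kN/m³ is used throughout; overburden q = 7.69 × 2.89 = 22.224 kPa; the same γ' applies in the ½γBN_γ term.
Cohesion term c·N_c·s_c = 24 × 25.803 × 1.3 = 805.06 kPa; surcharge term q·N_q = 22.224 × 14.72 = 327.14 kPa; self-weight term 0.5·γ·B·N_γ·s_γ = 0.5 × 7.69 × 2.1 × 10.9 × 0.8 = 70.41 kPa.
q_ult = 805.06 + 327.14 + 70.41 = 1202.6 kPa.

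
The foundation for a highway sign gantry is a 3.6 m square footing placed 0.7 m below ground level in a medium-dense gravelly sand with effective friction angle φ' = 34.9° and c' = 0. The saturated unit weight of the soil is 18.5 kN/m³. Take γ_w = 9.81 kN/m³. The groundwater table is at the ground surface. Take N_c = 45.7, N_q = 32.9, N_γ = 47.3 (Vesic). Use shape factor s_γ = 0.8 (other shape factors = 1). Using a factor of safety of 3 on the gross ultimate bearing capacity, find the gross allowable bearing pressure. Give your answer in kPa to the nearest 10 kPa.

With the water table at the surface the whole profile is submerged: γ' = 18.5 − 9.81 = 8.69 kN/m³, so q = γ'·D_f = 6.083 kPa; the same γ' applies in the ½γBN_γ term.
q_ult = q·N_q + 0.5·γ·B·N_γ·s_γ
     = 6.083 × 32.9 + 0.5 × 8.69 × 3.6 × 47.3 × 0.8
     = 200.13 + 591.89 = 792.02 kPa.
q_all = 792.02 / 3 = 264.01 kPa.

q_all ≈ 260 kPa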